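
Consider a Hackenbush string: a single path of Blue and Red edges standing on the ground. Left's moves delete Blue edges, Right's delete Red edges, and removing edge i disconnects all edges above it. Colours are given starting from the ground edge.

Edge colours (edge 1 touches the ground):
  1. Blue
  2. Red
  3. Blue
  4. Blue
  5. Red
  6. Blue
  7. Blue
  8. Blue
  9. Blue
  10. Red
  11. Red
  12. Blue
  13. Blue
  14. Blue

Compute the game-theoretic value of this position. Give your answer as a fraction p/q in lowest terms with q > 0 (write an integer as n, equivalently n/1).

Prefix values for Blue Red Blue Blue Red Blue Blue Blue Blue Red Red Blue Blue Blue via {L|R} + simplicity:
val(B) = { 0 |  } => 1
val(BR) = { 0 | 1 } => 1/2
val(BRB) = { 0,1/2 | 1 } => 3/4
val(BRBB) = { 0,1/2,3/4 | 1 } => 7/8
val(BRBBR) = { 0,1/2,3/4 | 7/8,1 } => 13/16
val(BRBBRB) = { 0,1/2,3/4,13/16 | 7/8,1 } => 27/32
val(BRBBRBB) = { 0,1/2,3/4,13/16,27/32 | 7/8,1 } => 55/64
val(BRBBRBBB) = { 0,1/2,3/4,13/16,27/32,55/64 | 7/8,1 } => 111/128
val(BRBBRBBBB) = { 0,1/2,3/4,13/16,27/32,55/64,111/128 | 7/8,1 } => 223/256
val(BRBBRBBBBR) = { 0,1/2,3/4,13/16,27/32,55/64,111/128 | 223/256,7/8,1 } => 445/512
val(BRBBRBBBBRR) = { 0,1/2,3/4,13/16,27/32,55/64,111/128 | 445/512,223/256,7/8,1 } => 889/1024
val(BRBBRBBBBRRB) = { 0,1/2,3/4,13/16,27/32,55/64,111/128,889/1024 | 445/512,223/256,7/8,1 } => 1779/2048
val(BRBBRBBBBRRBB) = { 0,1/2,3/4,13/16,27/32,55/64,111/128,889/1024,1779/2048 | 445/512,223/256,7/8,1 } => 3559/4096
val(BRBBRBBBBRRBBB) = { 0,1/2,3/4,13/16,27/32,55/64,111/128,889/1024,1779/2048,3559/4096 | 445/512,223/256,7/8,1 } => 7119/8192

7119/8192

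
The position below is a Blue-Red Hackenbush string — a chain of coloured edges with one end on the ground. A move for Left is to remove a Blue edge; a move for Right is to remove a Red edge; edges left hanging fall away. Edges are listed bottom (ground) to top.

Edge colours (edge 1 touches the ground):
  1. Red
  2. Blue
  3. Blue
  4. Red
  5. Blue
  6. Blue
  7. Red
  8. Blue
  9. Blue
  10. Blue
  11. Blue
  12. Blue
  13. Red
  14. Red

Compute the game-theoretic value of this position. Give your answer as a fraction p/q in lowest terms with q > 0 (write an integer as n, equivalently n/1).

val_1 [R]  L=[·]  R=[0]  — -1
val_2 [RB]  L=[-1]  R=[0]  — -1/2
val_3 [RBB]  L=[-1,-1/2]  R=[0]  — -1/4
val_4 [RBBR]  L=[-1,-1/2]  R=[-1/4,0]  — -3/8
val_5 [RBBRB]  L=[-1,-1/2,-3/8]  R=[-1/4,0]  — -5/16
val_6 [RBBRBB]  L=[-1,-1/2,-3/8,-5/16]  R=[-1/4,0]  — -9/32
val_7 [RBBRBBR]  L=[-1,-1/2,-3/8,-5/16]  R=[-9/32,-1/4,0]  — -19/64
val_8 [RBBRBBRB]  L=[-1,-1/2,-3/8,-5/16,-19/64]  R=[-9/32,-1/4,0]  — -37/128
val_9 [RBBRBBRBB]  L=[-1,-1/2,-3/8,-5/16,-19/64,-37/128]  R=[-9/32,-1/4,0]  — -73/256
val_10 [RBBRBBRBBB]  L=[-1,-1/2,-3/8,-5/16,-19/64,-37/128,-73/256]  R=[-9/32,-1/4,0]  — -145/512
val_11 [RBBRBBRBBBB]  L=[-1,-1/2,-3/8,-5/16,-19/64,-37/128,-73/256,-145/512]  R=[-9/32,-1/4,0]  — -289/1024
val_12 [RBBRBBRBBBBB]  L=[-1,-1/2,-3/8,-5/16,-19/64,-37/128,-73/256,-145/512,-289/1024]  R=[-9/32,-1/4,0]  — -577/2048
val_13 [RBBRBBRBBBBBR]  L=[-1,-1/2,-3/8,-5/16,-19/64,-37/128,-73/256,-145/512,-289/1024]  R=[-577/2048,-9/32,-1/4,0]  — -1155/4096
val_14 [RBBRBBRBBBBBRR]  L=[-1,-1/2,-3/8,-5/16,-19/64,-37/128,-73/256,-145/512,-289/1024]  R=[-1155/4096,-577/2048,-9/32,-1/4,0]  — -2311/8192

-2311/8192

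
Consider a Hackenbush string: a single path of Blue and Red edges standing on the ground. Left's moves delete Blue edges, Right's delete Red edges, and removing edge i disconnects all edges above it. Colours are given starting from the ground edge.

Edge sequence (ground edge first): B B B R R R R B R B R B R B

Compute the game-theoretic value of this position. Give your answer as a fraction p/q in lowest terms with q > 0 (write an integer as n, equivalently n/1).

1 of 14 · B · max L 0 · min R +∞ = 1
2 of 14 · BB · max L 1 · min R +∞ = 2
3 of 14 · BBB · max L 2 · min R +∞ = 3
4 of 14 · BBBR · max L 2 · min R 3 = 5/2
5 of 14 · BBBRR · max L 2 · min R 5/2 = 9/4
6 of 14 · BBBRRR · max L 2 · min R 9/4 = 17/8
7 of 14 · BBBRRRR · max L 2 · min R 17/8 = 33/16
8 of 14 · BBBRRRRB · max L 33/16 · min R 17/8 = 67/32
9 of 14 · BBBRRRRBR · max L 33/16 · min R 67/32 = 133/64
10 of 14 · BBBRRRRBRB · max L 133/64 · min R 67/32 = 267/128
11 of 14 · BBBRRRRBRBR · max L 133/64 · min R 267/128 = 533/256
12 of 14 · BBBRRRRBRBRB · max L 533/256 · min R 267/128 = 1067/512
13 of 14 · BBBRRRRBRBRBR · max L 533/256 · min R 1067/512 = 2133/1024
14 of 14 · BBBRRRRBRBRBRB · max L 2133/1024 · min R 1067/512 = 4267/2048

4267/2048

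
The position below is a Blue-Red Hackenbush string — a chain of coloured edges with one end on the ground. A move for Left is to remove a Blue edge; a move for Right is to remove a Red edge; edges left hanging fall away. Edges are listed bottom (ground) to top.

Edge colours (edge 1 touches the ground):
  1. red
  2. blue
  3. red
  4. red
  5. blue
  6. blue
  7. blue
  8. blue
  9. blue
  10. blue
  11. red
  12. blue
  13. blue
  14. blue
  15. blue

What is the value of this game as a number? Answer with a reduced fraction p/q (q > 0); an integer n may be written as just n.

-12321/16384

Recurse on prefixes of the 15-edge string red blue red red blue blue blue blue blue blue red blue blue blue blue:
edge 1 of 15 (red): { (no moves) | 0 } — -1
edge 2 of 15 (blue): { -1 | 0 } — -1/2
edge 3 of 15 (red): { -1 | -1/2; 0 } — -3/4
edge 4 of 15 (red): { -1 | -3/4; -1/2; 0 } — -7/8
edge 5 of 15 (blue): { -1; -7/8 | -3/4; -1/2; 0 } — -13/16
edge 6 of 15 (blue): { -1; -7/8; -13/16 | -3/4; -1/2; 0 } — -25/32
edge 7 of 15 (blue): { -1; -7/8; -13/16; -25/32 | -3/4; -1/2; 0 } — -49/64
edge 8 of 15 (blue): { -1; -7/8; -13/16; -25/32; -49/64 | -3/4; -1/2; 0 } — -97/128
edge 9 of 15 (blue): { -1; -7/8; -13/16; -25/32; -49/64; -97/128 | -3/4; -1/2; 0 } — -193/256
edge 10 of 15 (blue): { -1; -7/8; -13/16; -25/32; -49/64; -97/128; -193/256 | -3/4; -1/2; 0 } — -385/512
edge 11 of 15 (red): { -1; -7/8; -13/16; -25/32; -49/64; -97/128; -193/256 | -385/512; -3/4; -1/2; 0 } — -771/1024
edge 12 of 15 (blue): { -1; -7/8; -13/16; -25/32; -49/64; -97/128; -193/256; -771/1024 | -385/512; -3/4; -1/2; 0 } — -1541/2048
edge 13 of 15 (blue): { -1; -7/8; -13/16; -25/32; -49/64; -97/128; -193/256; -771/1024; -1541/2048 | -385/512; -3/4; -1/2; 0 } — -3081/4096
edge 14 of 15 (blue): { -1; -7/8; -13/16; -25/32; -49/64; -97/128; -193/256; -771/1024; -1541/2048; -3081/4096 | -385/512; -3/4; -1/2; 0 } — -6161/8192
edge 15 of 15 (blue): { -1; -7/8; -13/16; -25/32; -49/64; -97/128; -193/256; -771/1024; -1541/2048; -3081/4096; -6161/8192 | -385/512; -3/4; -1/2; 0 } — -12321/16384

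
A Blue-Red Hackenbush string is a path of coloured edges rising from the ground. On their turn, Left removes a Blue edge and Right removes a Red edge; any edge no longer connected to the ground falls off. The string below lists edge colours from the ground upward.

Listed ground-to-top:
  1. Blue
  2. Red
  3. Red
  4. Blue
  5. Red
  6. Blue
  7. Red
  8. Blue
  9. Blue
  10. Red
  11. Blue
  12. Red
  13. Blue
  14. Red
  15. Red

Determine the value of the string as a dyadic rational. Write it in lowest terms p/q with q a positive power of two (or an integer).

5545/16384

Recurse on prefixes of the 15-edge string Blue Red Red Blue Red Blue Red Blue Blue Red Blue Red Blue Red Red:
1 of 15 · B · max L 0 · min R +∞ = 1
2 of 15 · BR · max L 0 · min R 1 = 1/2
3 of 15 · BRR · max L 0 · min R 1/2 = 1/4
4 of 15 · BRRB · max L 1/4 · min R 1/2 = 3/8
5 of 15 · BRRBR · max L 1/4 · min R 3/8 = 5/16
6 of 15 · BRRBRB · max L 5/16 · min R 3/8 = 11/32
7 of 15 · BRRBRBR · max L 5/16 · min R 11/32 = 21/64
8 of 15 · BRRBRBRB · max L 21/64 · min R 11/32 = 43/128
9 of 15 · BRRBRBRBB · max L 43/128 · min R 11/32 = 87/256
10 of 15 · BRRBRBRBBR · max L 43/128 · min R 87/256 = 173/512
11 of 15 · BRRBRBRBBRB · max L 173/512 · min R 87/256 = 347/1024
12 of 15 · BRRBRBRBBRBR · max L 173/512 · min R 347/1024 = 693/2048
13 of 15 · BRRBRBRBBRBRB · max L 693/2048 · min R 347/1024 = 1387/4096
14 of 15 · BRRBRBRBBRBRBR · max L 693/2048 · min R 1387/4096 = 2773/8192
15 of 15 · BRRBRBRBBRBRBRR · max L 693/2048 · min R 2773/8192 = 5545/16384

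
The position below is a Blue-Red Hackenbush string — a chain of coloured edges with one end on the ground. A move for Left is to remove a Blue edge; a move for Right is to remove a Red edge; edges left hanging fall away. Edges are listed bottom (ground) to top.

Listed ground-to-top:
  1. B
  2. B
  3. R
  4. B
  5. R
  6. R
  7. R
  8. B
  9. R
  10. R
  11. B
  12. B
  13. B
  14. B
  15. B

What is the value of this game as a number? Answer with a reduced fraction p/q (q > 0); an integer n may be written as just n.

12607/8192

edge 1 of 15 (B): { 0 | none } ⇒ 1
edge 2 of 15 (B): { 0; 1 | none } ⇒ 2
edge 3 of 15 (R): { 0; 1 | 2 } ⇒ 3/2
edge 4 of 15 (B): { 0; 1; 3/2 | 2 } ⇒ 7/4
edge 5 of 15 (R): { 0; 1; 3/2 | 7/4; 2 } ⇒ 13/8
edge 6 of 15 (R): { 0; 1; 3/2 | 13/8; 7/4; 2 } ⇒ 25/16
edge 7 of 15 (R): { 0; 1; 3/2 | 25/16; 13/8; 7/4; 2 } ⇒ 49/32
edge 8 of 15 (B): { 0; 1; 3/2; 49/32 | 25/16; 13/8; 7/4; 2 } ⇒ 99/64
edge 9 of 15 (R): { 0; 1; 3/2; 49/32 | 99/64; 25/16; 13/8; 7/4; 2 } ⇒ 197/128
edge 10 of 15 (R): { 0; 1; 3/2; 49/32 | 197/128; 99/64; 25/16; 13/8; 7/4; 2 } ⇒ 393/256
edge 11 of 15 (B): { 0; 1; 3/2; 49/32; 393/256 | 197/128; 99/64; 25/16; 13/8; 7/4; 2 } ⇒ 787/512
edge 12 of 15 (B): { 0; 1; 3/2; 49/32; 393/256; 787/512 | 197/128; 99/64; 25/16; 13/8; 7/4; 2 } ⇒ 1575/1024
edge 13 of 15 (B): { 0; 1; 3/2; 49/32; 393/256; 787/512; 1575/1024 | 197/128; 99/64; 25/16; 13/8; 7/4; 2 } ⇒ 3151/2048
edge 14 of 15 (B): { 0; 1; 3/2; 49/32; 393/256; 787/512; 1575/1024; 3151/2048 | 197/128; 99/64; 25/16; 13/8; 7/4; 2 } ⇒ 6303/4096
edge 15 of 15 (B): { 0; 1; 3/2; 49/32; 393/256; 787/512; 1575/1024; 3151/2048; 6303/4096 | 197/128; 99/64; 25/16; 13/8; 7/4; 2 } ⇒ 12607/8192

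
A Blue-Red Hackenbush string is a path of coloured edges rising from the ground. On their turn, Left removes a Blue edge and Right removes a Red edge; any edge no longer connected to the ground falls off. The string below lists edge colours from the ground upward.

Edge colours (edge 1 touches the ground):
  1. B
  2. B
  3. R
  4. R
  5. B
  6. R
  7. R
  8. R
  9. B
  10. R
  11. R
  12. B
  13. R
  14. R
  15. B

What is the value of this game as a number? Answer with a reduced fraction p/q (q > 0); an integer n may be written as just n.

10387/8192

Build val(s[:k]) for k = 1..15, string s = B B R R B R R R B R R B R R B.
B: Left { 0 }, Right { (no moves) } gives simplest 1
BB: Left { 0, 1 }, Right { (no moves) } gives simplest 2
BBR: Left { 0, 1 }, Right { 2 } gives simplest 3/2
BBRR: Left { 0, 1 }, Right { 3/2, 2 } gives simplest 5/4
BBRRB: Left { 0, 1, 5/4 }, Right { 3/2, 2 } gives simplest 11/8
BBRRBR: Left { 0, 1, 5/4 }, Right { 11/8, 3/2, 2 } gives simplest 21/16
BBRRBRR: Left { 0, 1, 5/4 }, Right { 21/16, 11/8, 3/2, 2 } gives simplest 41/32
BBRRBRRR: Left { 0, 1, 5/4 }, Right { 41/32, 21/16, 11/8, 3/2, 2 } gives simplest 81/64
BBRRBRRRB: Left { 0, 1, 5/4, 81/64 }, Right { 41/32, 21/16, 11/8, 3/2, 2 } gives simplest 163/128
BBRRBRRRBR: Left { 0, 1, 5/4, 81/64 }, Right { 163/128, 41/32, 21/16, 11/8, 3/2, 2 } gives simplest 325/256
BBRRBRRRBRR: Left { 0, 1, 5/4, 81/64 }, Right { 325/256, 163/128, 41/32, 21/16, 11/8, 3/2, 2 } gives simplest 649/512
BBRRBRRRBRRB: Left { 0, 1, 5/4, 81/64, 649/512 }, Right { 325/256, 163/128, 41/32, 21/16, 11/8, 3/2, 2 } gives simplest 1299/1024
BBRRBRRRBRRBR: Left { 0, 1, 5/4, 81/64, 649/512 }, Right { 1299/1024, 325/256, 163/128, 41/32, 21/16, 11/8, 3/2, 2 } gives simplest 2597/2048
BBRRBRRRBRRBRR: Left { 0, 1, 5/4, 81/64, 649/512 }, Right { 2597/2048, 1299/1024, 325/256, 163/128, 41/32, 21/16, 11/8, 3/2, 2 } gives simplest 5193/4096
BBRRBRRRBRRBRRB: Left { 0, 1, 5/4, 81/64, 649/512, 5193/4096 }, Right { 2597/2048, 1299/1024, 325/256, 163/128, 41/32, 21/16, 11/8, 3/2, 2 } gives simplest 10387/8192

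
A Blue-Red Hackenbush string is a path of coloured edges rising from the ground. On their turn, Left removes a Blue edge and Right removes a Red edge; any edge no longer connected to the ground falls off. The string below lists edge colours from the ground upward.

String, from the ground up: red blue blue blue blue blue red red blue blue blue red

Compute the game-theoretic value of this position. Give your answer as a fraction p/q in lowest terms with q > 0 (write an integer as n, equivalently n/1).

-99/2048

1 of 12 · r · max L −∞ · min R 0 → -1
2 of 12 · rb · max L -1 · min R 0 → -1/2
3 of 12 · rbb · max L -1/2 · min R 0 → -1/4
4 of 12 · rbbb · max L -1/4 · min R 0 → -1/8
5 of 12 · rbbbb · max L -1/8 · min R 0 → -1/16
6 of 12 · rbbbbb · max L -1/16 · min R 0 → -1/32
7 of 12 · rbbbbbr · max L -1/16 · min R -1/32 → -3/64
8 of 12 · rbbbbbrr · max L -1/16 · min R -3/64 → -7/128
9 of 12 · rbbbbbrrb · max L -7/128 · min R -3/64 → -13/256
10 of 12 · rbbbbbrrbb · max L -13/256 · min R -3/64 → -25/512
11 of 12 · rbbbbbrrbbb · max L -25/512 · min R -3/64 → -49/1024
12 of 12 · rbbbbbrrbbbr · max L -25/512 · min R -49/1024 → -99/2048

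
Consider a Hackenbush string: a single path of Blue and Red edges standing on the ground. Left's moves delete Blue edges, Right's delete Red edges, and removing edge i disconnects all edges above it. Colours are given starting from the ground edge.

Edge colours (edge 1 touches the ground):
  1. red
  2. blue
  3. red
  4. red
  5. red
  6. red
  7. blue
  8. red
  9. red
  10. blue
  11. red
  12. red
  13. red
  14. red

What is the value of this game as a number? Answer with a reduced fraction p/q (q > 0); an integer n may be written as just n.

-7903/8192

Recurse on prefixes of the 14-edge string red blue red red red red blue red red blue red red red red:
1 of 14 · r · max L −∞ · min R 0 so -1
2 of 14 · rb · max L -1 · min R 0 so -1/2
3 of 14 · rbr · max L -1 · min R -1/2 so -3/4
4 of 14 · rbrr · max L -1 · min R -3/4 so -7/8
5 of 14 · rbrrr · max L -1 · min R -7/8 so -15/16
6 of 14 · rbrrrr · max L -1 · min R -15/16 so -31/32
7 of 14 · rbrrrrb · max L -31/32 · min R -15/16 so -61/64
8 of 14 · rbrrrrbr · max L -31/32 · min R -61/64 so -123/128
9 of 14 · rbrrrrbrr · max L -31/32 · min R -123/128 so -247/256
10 of 14 · rbrrrrbrrb · max L -247/256 · min R -123/128 so -493/512
11 of 14 · rbrrrrbrrbr · max L -247/256 · min R -493/512 so -987/1024
12 of 14 · rbrrrrbrrbrr · max L -247/256 · min R -987/1024 so -1975/2048
13 of 14 · rbrrrrbrrbrrr · max L -247/256 · min R -1975/2048 so -3951/4096
14 of 14 · rbrrrrbrrbrrrr · max L -247/256 · min R -3951/4096 so -7903/8192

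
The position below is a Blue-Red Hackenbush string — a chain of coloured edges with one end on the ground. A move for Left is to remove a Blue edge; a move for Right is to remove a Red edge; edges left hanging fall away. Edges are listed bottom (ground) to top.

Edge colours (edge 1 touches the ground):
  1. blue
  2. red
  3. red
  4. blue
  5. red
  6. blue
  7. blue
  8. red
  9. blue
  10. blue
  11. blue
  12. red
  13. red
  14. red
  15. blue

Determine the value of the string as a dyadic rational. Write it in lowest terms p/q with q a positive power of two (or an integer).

Recurse on prefixes of the 15-edge string blue red red blue red blue blue red blue blue blue red red red blue:
1 of 15 · b · max L 0 · min R +∞ gives 1
2 of 15 · br · max L 0 · min R 1 gives 1/2
3 of 15 · brr · max L 0 · min R 1/2 gives 1/4
4 of 15 · brrb · max L 1/4 · min R 1/2 gives 3/8
5 of 15 · brrbr · max L 1/4 · min R 3/8 gives 5/16
6 of 15 · brrbrb · max L 5/16 · min R 3/8 gives 11/32
7 of 15 · brrbrbb · max L 11/32 · min R 3/8 gives 23/64
8 of 15 · brrbrbbr · max L 11/32 · min R 23/64 gives 45/128
9 of 15 · brrbrbbrb · max L 45/128 · min R 23/64 gives 91/256
10 of 15 · brrbrbbrbb · max L 91/256 · min R 23/64 gives 183/512
11 of 15 · brrbrbbrbbb · max L 183/512 · min R 23/64 gives 367/1024
12 of 15 · brrbrbbrbbbr · max L 183/512 · min R 367/1024 gives 733/2048
13 of 15 · brrbrbbrbbbrr · max L 183/512 · min R 733/2048 gives 1465/4096
14 of 15 · brrbrbbrbbbrrr · max L 183/512 · min R 1465/4096 gives 2929/8192
15 of 15 · brrbrbbrbbbrrrb · max L 2929/8192 · min R 1465/4096 gives 5859/16384

5859/16384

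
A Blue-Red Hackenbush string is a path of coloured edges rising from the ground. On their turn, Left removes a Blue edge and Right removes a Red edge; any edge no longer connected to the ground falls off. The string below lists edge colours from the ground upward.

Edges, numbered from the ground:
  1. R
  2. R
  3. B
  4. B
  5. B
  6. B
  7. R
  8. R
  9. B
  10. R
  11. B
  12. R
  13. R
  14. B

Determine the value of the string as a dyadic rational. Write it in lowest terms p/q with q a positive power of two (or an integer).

Prefix values for R R B B B B R R B R B R R B via {L|R} + simplicity:
edge 1 of 14 (R): { ∅ | 0 } => -1
edge 2 of 14 (R): { ∅ | -1, 0 } => -2
edge 3 of 14 (B): { -2 | -1, 0 } => -3/2
edge 4 of 14 (B): { -2, -3/2 | -1, 0 } => -5/4
edge 5 of 14 (B): { -2, -3/2, -5/4 | -1, 0 } => -9/8
edge 6 of 14 (B): { -2, -3/2, -5/4, -9/8 | -1, 0 } => -17/16
edge 7 of 14 (R): { -2, -3/2, -5/4, -9/8 | -17/16, -1, 0 } => -35/32
edge 8 of 14 (R): { -2, -3/2, -5/4, -9/8 | -35/32, -17/16, -1, 0 } => -71/64
edge 9 of 14 (B): { -2, -3/2, -5/4, -9/8, -71/64 | -35/32, -17/16, -1, 0 } => -141/128
edge 10 of 14 (R): { -2, -3/2, -5/4, -9/8, -71/64 | -141/128, -35/32, -17/16, -1, 0 } => -283/256
edge 11 of 14 (B): { -2, -3/2, -5/4, -9/8, -71/64, -283/256 | -141/128, -35/32, -17/16, -1, 0 } => -565/512
edge 12 of 14 (R): { -2, -3/2, -5/4, -9/8, -71/64, -283/256 | -565/512, -141/128, -35/32, -17/16, -1, 0 } => -1131/1024
edge 13 of 14 (R): { -2, -3/2, -5/4, -9/8, -71/64, -283/256 | -1131/1024, -565/512, -141/128, -35/32, -17/16, -1, 0 } => -2263/2048
edge 14 of 14 (B): { -2, -3/2, -5/4, -9/8, -71/64, -283/256, -2263/2048 | -1131/1024, -565/512, -141/128, -35/32, -17/16, -1, 0 } => -4525/4096

-4525/4096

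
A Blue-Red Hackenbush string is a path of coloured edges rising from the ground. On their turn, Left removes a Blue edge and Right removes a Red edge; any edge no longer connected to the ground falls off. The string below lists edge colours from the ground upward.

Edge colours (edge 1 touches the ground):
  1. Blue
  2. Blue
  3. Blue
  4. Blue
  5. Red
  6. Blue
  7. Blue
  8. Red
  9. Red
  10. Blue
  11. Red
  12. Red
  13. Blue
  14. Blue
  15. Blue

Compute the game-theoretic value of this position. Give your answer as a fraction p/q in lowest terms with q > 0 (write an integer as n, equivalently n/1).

7759/2048

Prefix values for Blue Blue Blue Blue Red Blue Blue Red Red Blue Red Red Blue Blue Blue via {L|R} + simplicity:
g(B) = { 0 |  } ⇒ 1
g(BB) = { 0; 1 |  } ⇒ 2
g(BBB) = { 0; 1; 2 |  } ⇒ 3
g(BBBB) = { 0; 1; 2; 3 |  } ⇒ 4
g(BBBBR) = { 0; 1; 2; 3 | 4 } ⇒ 7/2
g(BBBBRB) = { 0; 1; 2; 3; 7/2 | 4 } ⇒ 15/4
g(BBBBRBB) = { 0; 1; 2; 3; 7/2; 15/4 | 4 } ⇒ 31/8
g(BBBBRBBR) = { 0; 1; 2; 3; 7/2; 15/4 | 31/8; 4 } ⇒ 61/16
g(BBBBRBBRR) = { 0; 1; 2; 3; 7/2; 15/4 | 61/16; 31/8; 4 } ⇒ 121/32
g(BBBBRBBRRB) = { 0; 1; 2; 3; 7/2; 15/4; 121/32 | 61/16; 31/8; 4 } ⇒ 243/64
g(BBBBRBBRRBR) = { 0; 1; 2; 3; 7/2; 15/4; 121/32 | 243/64; 61/16; 31/8; 4 } ⇒ 485/128
g(BBBBRBBRRBRR) = { 0; 1; 2; 3; 7/2; 15/4; 121/32 | 485/128; 243/64; 61/16; 31/8; 4 } ⇒ 969/256
g(BBBBRBBRRBRRB) = { 0; 1; 2; 3; 7/2; 15/4; 121/32; 969/256 | 485/128; 243/64; 61/16; 31/8; 4 } ⇒ 1939/512
g(BBBBRBBRRBRRBB) = { 0; 1; 2; 3; 7/2; 15/4; 121/32; 969/256; 1939/512 | 485/128; 243/64; 61/16; 31/8; 4 } ⇒ 3879/1024
g(BBBBRBBRRBRRBBB) = { 0; 1; 2; 3; 7/2; 15/4; 121/32; 969/256; 1939/512; 3879/1024 | 485/128; 243/64; 61/16; 31/8; 4 } ⇒ 7759/2048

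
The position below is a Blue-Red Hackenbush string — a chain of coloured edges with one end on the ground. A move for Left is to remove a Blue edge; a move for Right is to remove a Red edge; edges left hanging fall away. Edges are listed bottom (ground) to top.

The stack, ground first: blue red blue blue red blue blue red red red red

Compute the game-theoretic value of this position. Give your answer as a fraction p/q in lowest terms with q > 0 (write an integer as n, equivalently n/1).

edge 1 of 11 (blue): { 0 |  } → 1
edge 2 of 11 (red): { 0 | 1 } → 1/2
edge 3 of 11 (blue): { 0, 1/2 | 1 } → 3/4
edge 4 of 11 (blue): { 0, 1/2, 3/4 | 1 } → 7/8
edge 5 of 11 (red): { 0, 1/2, 3/4 | 7/8, 1 } → 13/16
edge 6 of 11 (blue): { 0, 1/2, 3/4, 13/16 | 7/8, 1 } → 27/32
edge 7 of 11 (blue): { 0, 1/2, 3/4, 13/16, 27/32 | 7/8, 1 } → 55/64
edge 8 of 11 (red): { 0, 1/2, 3/4, 13/16, 27/32 | 55/64, 7/8, 1 } → 109/128
edge 9 of 11 (red): { 0, 1/2, 3/4, 13/16, 27/32 | 109/128, 55/64, 7/8, 1 } → 217/256
edge 10 of 11 (red): { 0, 1/2, 3/4, 13/16, 27/32 | 217/256, 109/128, 55/64, 7/8, 1 } → 433/512
edge 11 of 11 (red): { 0, 1/2, 3/4, 13/16, 27/32 | 433/512, 217/256, 109/128, 55/64, 7/8, 1 } → 865/1024

865/1024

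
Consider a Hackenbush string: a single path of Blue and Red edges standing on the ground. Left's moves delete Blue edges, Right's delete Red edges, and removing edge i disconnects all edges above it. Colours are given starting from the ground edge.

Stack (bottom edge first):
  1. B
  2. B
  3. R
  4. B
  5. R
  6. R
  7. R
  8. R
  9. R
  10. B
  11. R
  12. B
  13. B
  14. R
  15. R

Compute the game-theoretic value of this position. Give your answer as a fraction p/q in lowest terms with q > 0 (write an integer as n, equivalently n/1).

12377/8192

value(B) = { 0 | ∅ } → 1
value(BB) = { 0,1 | ∅ } → 2
value(BBR) = { 0,1 | 2 } → 3/2
value(BBRB) = { 0,1,3/2 | 2 } → 7/4
value(BBRBR) = { 0,1,3/2 | 7/4,2 } → 13/8
value(BBRBRR) = { 0,1,3/2 | 13/8,7/4,2 } → 25/16
value(BBRBRRR) = { 0,1,3/2 | 25/16,13/8,7/4,2 } → 49/32
value(BBRBRRRR) = { 0,1,3/2 | 49/32,25/16,13/8,7/4,2 } → 97/64
value(BBRBRRRRR) = { 0,1,3/2 | 97/64,49/32,25/16,13/8,7/4,2 } → 193/128
value(BBRBRRRRRB) = { 0,1,3/2,193/128 | 97/64,49/32,25/16,13/8,7/4,2 } → 387/256
value(BBRBRRRRRBR) = { 0,1,3/2,193/128 | 387/256,97/64,49/32,25/16,13/8,7/4,2 } → 773/512
value(BBRBRRRRRBRB) = { 0,1,3/2,193/128,773/512 | 387/256,97/64,49/32,25/16,13/8,7/4,2 } → 1547/1024
value(BBRBRRRRRBRBB) = { 0,1,3/2,193/128,773/512,1547/1024 | 387/256,97/64,49/32,25/16,13/8,7/4,2 } → 3095/2048
value(BBRBRRRRRBRBBR) = { 0,1,3/2,193/128,773/512,1547/1024 | 3095/2048,387/256,97/64,49/32,25/16,13/8,7/4,2 } → 6189/4096
value(BBRBRRRRRBRBBRR) = { 0,1,3/2,193/128,773/512,1547/1024 | 6189/4096,3095/2048,387/256,97/64,49/32,25/16,13/8,7/4,2 } → 12377/8192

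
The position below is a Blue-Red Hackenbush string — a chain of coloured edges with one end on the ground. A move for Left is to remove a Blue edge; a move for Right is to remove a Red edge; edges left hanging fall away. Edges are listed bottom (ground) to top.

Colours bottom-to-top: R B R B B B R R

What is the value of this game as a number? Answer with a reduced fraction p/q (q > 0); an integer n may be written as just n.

Prefix values for R B R B B B R R via {L|R} + simplicity:
edge 1 of 8 (R): {  | 0 } gives -1
edge 2 of 8 (B): { -1 | 0 } gives -1/2
edge 3 of 8 (R): { -1 | -1/2 0 } gives -3/4
edge 4 of 8 (B): { -1 -3/4 | -1/2 0 } gives -5/8
edge 5 of 8 (B): { -1 -3/4 -5/8 | -1/2 0 } gives -9/16
edge 6 of 8 (B): { -1 -3/4 -5/8 -9/16 | -1/2 0 } gives -17/32
edge 7 of 8 (R): { -1 -3/4 -5/8 -9/16 | -17/32 -1/2 0 } gives -35/64
edge 8 of 8 (R): { -1 -3/4 -5/8 -9/16 | -35/64 -17/32 -1/2 0 } gives -71/128

-71/128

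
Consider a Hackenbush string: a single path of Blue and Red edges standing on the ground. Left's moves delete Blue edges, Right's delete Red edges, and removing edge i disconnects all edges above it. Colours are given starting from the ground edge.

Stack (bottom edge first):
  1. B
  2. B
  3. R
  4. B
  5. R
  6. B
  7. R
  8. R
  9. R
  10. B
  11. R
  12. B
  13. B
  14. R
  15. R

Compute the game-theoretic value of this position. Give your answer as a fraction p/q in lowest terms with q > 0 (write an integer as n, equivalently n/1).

13401/8192

Recurse on prefixes of the 15-edge string B B R B R B R R R B R B B R R:
v_1 [B]  L=[0]  R=[(no moves)]  ⇒ 1
v_2 [BB]  L=[0 1]  R=[(no moves)]  ⇒ 2
v_3 [BBR]  L=[0 1]  R=[2]  ⇒ 3/2
v_4 [BBRB]  L=[0 1 3/2]  R=[2]  ⇒ 7/4
v_5 [BBRBR]  L=[0 1 3/2]  R=[7/4 2]  ⇒ 13/8
v_6 [BBRBRB]  L=[0 1 3/2 13/8]  R=[7/4 2]  ⇒ 27/16
v_7 [BBRBRBR]  L=[0 1 3/2 13/8]  R=[27/16 7/4 2]  ⇒ 53/32
v_8 [BBRBRBRR]  L=[0 1 3/2 13/8]  R=[53/32 27/16 7/4 2]  ⇒ 105/64
v_9 [BBRBRBRRR]  L=[0 1 3/2 13/8]  R=[105/64 53/32 27/16 7/4 2]  ⇒ 209/128
v_10 [BBRBRBRRRB]  L=[0 1 3/2 13/8 209/128]  R=[105/64 53/32 27/16 7/4 2]  ⇒ 419/256
v_11 [BBRBRBRRRBR]  L=[0 1 3/2 13/8 209/128]  R=[419/256 105/64 53/32 27/16 7/4 2]  ⇒ 837/512
v_12 [BBRBRBRRRBRB]  L=[0 1 3/2 13/8 209/128 837/512]  R=[419/256 105/64 53/32 27/16 7/4 2]  ⇒ 1675/1024
v_13 [BBRBRBRRRBRBB]  L=[0 1 3/2 13/8 209/128 837/512 1675/1024]  R=[419/256 105/64 53/32 27/16 7/4 2]  ⇒ 3351/2048
v_14 [BBRBRBRRRBRBBR]  L=[0 1 3/2 13/8 209/128 837/512 1675/1024]  R=[3351/2048 419/256 105/64 53/32 27/16 7/4 2]  ⇒ 6701/4096
v_15 [BBRBRBRRRBRBBRR]  L=[0 1 3/2 13/8 209/128 837/512 1675/1024]  R=[6701/4096 3351/2048 419/256 105/64 53/32 27/16 7/4 2]  ⇒ 13401/8192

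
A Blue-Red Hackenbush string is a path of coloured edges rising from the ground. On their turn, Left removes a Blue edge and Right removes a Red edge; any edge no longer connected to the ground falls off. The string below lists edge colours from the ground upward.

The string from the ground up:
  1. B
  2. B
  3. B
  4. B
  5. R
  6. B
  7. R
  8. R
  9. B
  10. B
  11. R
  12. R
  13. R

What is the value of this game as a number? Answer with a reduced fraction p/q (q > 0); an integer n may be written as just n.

B: Left { 0 }, Right { ∅ } gives simplest 1
BB: Left { 0, 1 }, Right { ∅ } gives simplest 2
BBB: Left { 0, 1, 2 }, Right { ∅ } gives simplest 3
BBBB: Left { 0, 1, 2, 3 }, Right { ∅ } gives simplest 4
BBBBR: Left { 0, 1, 2, 3 }, Right { 4 } gives simplest 7/2
BBBBRB: Left { 0, 1, 2, 3, 7/2 }, Right { 4 } gives simplest 15/4
BBBBRBR: Left { 0, 1, 2, 3, 7/2 }, Right { 15/4, 4 } gives simplest 29/8
BBBBRBRR: Left { 0, 1, 2, 3, 7/2 }, Right { 29/8, 15/4, 4 } gives simplest 57/16
BBBBRBRRB: Left { 0, 1, 2, 3, 7/2, 57/16 }, Right { 29/8, 15/4, 4 } gives simplest 115/32
BBBBRBRRBB: Left { 0, 1, 2, 3, 7/2, 57/16, 115/32 }, Right { 29/8, 15/4, 4 } gives simplest 231/64
BBBBRBRRBBR: Left { 0, 1, 2, 3, 7/2, 57/16, 115/32 }, Right { 231/64, 29/8, 15/4, 4 } gives simplest 461/128
BBBBRBRRBBRR: Left { 0, 1, 2, 3, 7/2, 57/16, 115/32 }, Right { 461/128, 231/64, 29/8, 15/4, 4 } gives simplest 921/256
BBBBRBRRBBRRR: Left { 0, 1, 2, 3, 7/2, 57/16, 115/32 }, Right { 921/256, 461/128, 231/64, 29/8, 15/4, 4 } gives simplest 1841/512

1841/512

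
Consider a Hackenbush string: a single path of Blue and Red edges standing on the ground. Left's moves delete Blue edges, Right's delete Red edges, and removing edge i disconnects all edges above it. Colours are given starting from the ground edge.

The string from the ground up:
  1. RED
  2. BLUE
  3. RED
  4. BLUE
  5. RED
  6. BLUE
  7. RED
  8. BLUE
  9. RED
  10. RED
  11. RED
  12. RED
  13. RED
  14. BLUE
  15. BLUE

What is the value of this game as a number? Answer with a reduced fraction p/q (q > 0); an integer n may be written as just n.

G_1 [R]  L=[]  R=[0]  -> -1
G_2 [RB]  L=[-1]  R=[0]  -> -1/2
G_3 [RBR]  L=[-1]  R=[-1/2 0]  -> -3/4
G_4 [RBRB]  L=[-1 -3/4]  R=[-1/2 0]  -> -5/8
G_5 [RBRBR]  L=[-1 -3/4]  R=[-5/8 -1/2 0]  -> -11/16
G_6 [RBRBRB]  L=[-1 -3/4 -11/16]  R=[-5/8 -1/2 0]  -> -21/32
G_7 [RBRBRBR]  L=[-1 -3/4 -11/16]  R=[-21/32 -5/8 -1/2 0]  -> -43/64
G_8 [RBRBRBRB]  L=[-1 -3/4 -11/16 -43/64]  R=[-21/32 -5/8 -1/2 0]  -> -85/128
G_9 [RBRBRBRBR]  L=[-1 -3/4 -11/16 -43/64]  R=[-85/128 -21/32 -5/8 -1/2 0]  -> -171/256
G_10 [RBRBRBRBRR]  L=[-1 -3/4 -11/16 -43/64]  R=[-171/256 -85/128 -21/32 -5/8 -1/2 0]  -> -343/512
G_11 [RBRBRBRBRRR]  L=[-1 -3/4 -11/16 -43/64]  R=[-343/512 -171/256 -85/128 -21/32 -5/8 -1/2 0]  -> -687/1024
G_12 [RBRBRBRBRRRR]  L=[-1 -3/4 -11/16 -43/64]  R=[-687/1024 -343/512 -171/256 -85/128 -21/32 -5/8 -1/2 0]  -> -1375/2048
G_13 [RBRBRBRBRRRRR]  L=[-1 -3/4 -11/16 -43/64]  R=[-1375/2048 -687/1024 -343/512 -171/256 -85/128 -21/32 -5/8 -1/2 0]  -> -2751/4096
G_14 [RBRBRBRBRRRRRB]  L=[-1 -3/4 -11/16 -43/64 -2751/4096]  R=[-1375/2048 -687/1024 -343/512 -171/256 -85/128 -21/32 -5/8 -1/2 0]  -> -5501/8192
G_15 [RBRBRBRBRRRRRBB]  L=[-1 -3/4 -11/16 -43/64 -2751/4096 -5501/8192]  R=[-1375/2048 -687/1024 -343/512 -171/256 -85/128 -21/32 -5/8 -1/2 0]  -> -11001/16384

-11001/16384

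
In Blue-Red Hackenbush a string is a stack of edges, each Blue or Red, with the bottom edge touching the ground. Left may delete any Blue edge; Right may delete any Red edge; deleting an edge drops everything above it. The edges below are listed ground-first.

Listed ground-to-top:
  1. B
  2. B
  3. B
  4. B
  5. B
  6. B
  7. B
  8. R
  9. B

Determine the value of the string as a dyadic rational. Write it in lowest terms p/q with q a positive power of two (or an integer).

27/4

1 of 9 · B · max L 0 · min R +∞ gives 1
2 of 9 · BB · max L 1 · min R +∞ gives 2
3 of 9 · BBB · max L 2 · min R +∞ gives 3
4 of 9 · BBBB · max L 3 · min R +∞ gives 4
5 of 9 · BBBBB · max L 4 · min R +∞ gives 5
6 of 9 · BBBBBB · max L 5 · min R +∞ gives 6
7 of 9 · BBBBBBB · max L 6 · min R +∞ gives 7
8 of 9 · BBBBBBBR · max L 6 · min R 7 gives 13/2
9 of 9 · BBBBBBBRB · max L 13/2 · min R 7 gives 27/4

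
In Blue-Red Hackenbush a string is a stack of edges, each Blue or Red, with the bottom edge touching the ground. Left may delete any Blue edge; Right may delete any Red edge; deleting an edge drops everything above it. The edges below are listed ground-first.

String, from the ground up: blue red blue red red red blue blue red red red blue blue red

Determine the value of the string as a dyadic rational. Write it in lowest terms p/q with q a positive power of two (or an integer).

b: Left { 0 }, Right { (no moves) } -> simplest 1
br: Left { 0 }, Right { 1 } -> simplest 1/2
brb: Left { 0, 1/2 }, Right { 1 } -> simplest 3/4
brbr: Left { 0, 1/2 }, Right { 3/4, 1 } -> simplest 5/8
brbrr: Left { 0, 1/2 }, Right { 5/8, 3/4, 1 } -> simplest 9/16
brbrrr: Left { 0, 1/2 }, Right { 9/16, 5/8, 3/4, 1 } -> simplest 17/32
brbrrrb: Left { 0, 1/2, 17/32 }, Right { 9/16, 5/8, 3/4, 1 } -> simplest 35/64
brbrrrbb: Left { 0, 1/2, 17/32, 35/64 }, Right { 9/16, 5/8, 3/4, 1 } -> simplest 71/128
brbrrrbbr: Left { 0, 1/2, 17/32, 35/64 }, Right { 71/128, 9/16, 5/8, 3/4, 1 } -> simplest 141/256
brbrrrbbrr: Left { 0, 1/2, 17/32, 35/64 }, Right { 141/256, 71/128, 9/16, 5/8, 3/4, 1 } -> simplest 281/512
brbrrrbbrrr: Left { 0, 1/2, 17/32, 35/64 }, Right { 281/512, 141/256, 71/128, 9/16, 5/8, 3/4, 1 } -> simplest 561/1024
brbrrrbbrrrb: Left { 0, 1/2, 17/32, 35/64, 561/1024 }, Right { 281/512, 141/256, 71/128, 9/16, 5/8, 3/4, 1 } -> simplest 1123/2048
brbrrrbbrrrbb: Left { 0, 1/2, 17/32, 35/64, 561/1024, 1123/2048 }, Right { 281/512, 141/256, 71/128, 9/16, 5/8, 3/4, 1 } -> simplest 2247/4096
brbrrrbbrrrbbr: Left { 0, 1/2, 17/32, 35/64, 561/1024, 1123/2048 }, Right { 2247/4096, 281/512, 141/256, 71/128, 9/16, 5/8, 3/4, 1 } -> simplest 4493/8192

4493/8192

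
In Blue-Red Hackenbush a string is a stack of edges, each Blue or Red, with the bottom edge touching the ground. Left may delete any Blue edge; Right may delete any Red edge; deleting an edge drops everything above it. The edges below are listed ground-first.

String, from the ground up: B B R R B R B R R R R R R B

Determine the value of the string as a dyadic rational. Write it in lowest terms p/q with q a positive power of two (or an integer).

Prefix values for B B R R B R B R R R R R R B via {L|R} + simplicity:
step 1: add B to get B; options L={ 0 } R={ (no moves) } → 1
step 2: add B to get BB; options L={ 0, 1 } R={ (no moves) } → 2
step 3: add R to get BBR; options L={ 0, 1 } R={ 2 } → 3/2
step 4: add R to get BBRR; options L={ 0, 1 } R={ 3/2, 2 } → 5/4
step 5: add B to get BBRRB; options L={ 0, 1, 5/4 } R={ 3/2, 2 } → 11/8
step 6: add R to get BBRRBR; options L={ 0, 1, 5/4 } R={ 11/8, 3/2, 2 } → 21/16
step 7: add B to get BBRRBRB; options L={ 0, 1, 5/4, 21/16 } R={ 11/8, 3/2, 2 } → 43/32
step 8: add R to get BBRRBRBR; options L={ 0, 1, 5/4, 21/16 } R={ 43/32, 11/8, 3/2, 2 } → 85/64
step 9: add R to get BBRRBRBRR; options L={ 0, 1, 5/4, 21/16 } R={ 85/64, 43/32, 11/8, 3/2, 2 } → 169/128
step 10: add R to get BBRRBRBRRR; options L={ 0, 1, 5/4, 21/16 } R={ 169/128, 85/64, 43/32, 11/8, 3/2, 2 } → 337/256
step 11: add R to get BBRRBRBRRRR; options L={ 0, 1, 5/4, 21/16 } R={ 337/256, 169/128, 85/64, 43/32, 11/8, 3/2, 2 } → 673/512
step 12: add R to get BBRRBRBRRRRR; options L={ 0, 1, 5/4, 21/16 } R={ 673/512, 337/256, 169/128, 85/64, 43/32, 11/8, 3/2, 2 } → 1345/1024
step 13: add R to get BBRRBRBRRRRRR; options L={ 0, 1, 5/4, 21/16 } R={ 1345/1024, 673/512, 337/256, 169/128, 85/64, 43/32, 11/8, 3/2, 2 } → 2689/2048
step 14: add B to get BBRRBRBRRRRRRB; options L={ 0, 1, 5/4, 21/16, 2689/2048 } R={ 1345/1024, 673/512, 337/256, 169/128, 85/64, 43/32, 11/8, 3/2, 2 } → 5379/4096

5379/4096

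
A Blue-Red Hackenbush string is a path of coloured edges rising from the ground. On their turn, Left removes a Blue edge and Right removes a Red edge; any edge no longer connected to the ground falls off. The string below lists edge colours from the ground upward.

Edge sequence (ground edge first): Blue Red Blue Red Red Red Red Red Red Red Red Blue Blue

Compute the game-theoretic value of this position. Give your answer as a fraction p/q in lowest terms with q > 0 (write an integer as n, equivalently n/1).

2055/4096

val_1 [B]  L=[0]  R=[∅]  so 1
val_2 [BR]  L=[0]  R=[1]  so 1/2
val_3 [BRB]  L=[0, 1/2]  R=[1]  so 3/4
val_4 [BRBR]  L=[0, 1/2]  R=[3/4, 1]  so 5/8
val_5 [BRBRR]  L=[0, 1/2]  R=[5/8, 3/4, 1]  so 9/16
val_6 [BRBRRR]  L=[0, 1/2]  R=[9/16, 5/8, 3/4, 1]  so 17/32
val_7 [BRBRRRR]  L=[0, 1/2]  R=[17/32, 9/16, 5/8, 3/4, 1]  so 33/64
val_8 [BRBRRRRR]  L=[0, 1/2]  R=[33/64, 17/32, 9/16, 5/8, 3/4, 1]  so 65/128
val_9 [BRBRRRRRR]  L=[0, 1/2]  R=[65/128, 33/64, 17/32, 9/16, 5/8, 3/4, 1]  so 129/256
val_10 [BRBRRRRRRR]  L=[0, 1/2]  R=[129/256, 65/128, 33/64, 17/32, 9/16, 5/8, 3/4, 1]  so 257/512
val_11 [BRBRRRRRRRR]  L=[0, 1/2]  R=[257/512, 129/256, 65/128, 33/64, 17/32, 9/16, 5/8, 3/4, 1]  so 513/1024
val_12 [BRBRRRRRRRRB]  L=[0, 1/2, 513/1024]  R=[257/512, 129/256, 65/128, 33/64, 17/32, 9/16, 5/8, 3/4, 1]  so 1027/2048
val_13 [BRBRRRRRRRRBB]  L=[0, 1/2, 513/1024, 1027/2048]  R=[257/512, 129/256, 65/128, 33/64, 17/32, 9/16, 5/8, 3/4, 1]  so 2055/4096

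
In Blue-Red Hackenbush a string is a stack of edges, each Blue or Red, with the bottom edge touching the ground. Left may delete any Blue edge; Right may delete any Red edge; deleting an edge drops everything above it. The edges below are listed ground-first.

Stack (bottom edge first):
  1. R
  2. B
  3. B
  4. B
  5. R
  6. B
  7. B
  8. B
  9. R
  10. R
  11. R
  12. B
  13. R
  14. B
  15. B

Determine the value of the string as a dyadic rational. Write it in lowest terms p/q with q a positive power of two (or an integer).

-2281/16384

Prefix values for R B B B R B B B R R R B R B B via {L|R} + simplicity:
G(R) = {  | 0 } -> -1
G(RB) = { -1 | 0 } -> -1/2
G(RBB) = { -1; -1/2 | 0 } -> -1/4
G(RBBB) = { -1; -1/2; -1/4 | 0 } -> -1/8
G(RBBBR) = { -1; -1/2; -1/4 | -1/8; 0 } -> -3/16
G(RBBBRB) = { -1; -1/2; -1/4; -3/16 | -1/8; 0 } -> -5/32
G(RBBBRBB) = { -1; -1/2; -1/4; -3/16; -5/32 | -1/8; 0 } -> -9/64
G(RBBBRBBB) = { -1; -1/2; -1/4; -3/16; -5/32; -9/64 | -1/8; 0 } -> -17/128
G(RBBBRBBBR) = { -1; -1/2; -1/4; -3/16; -5/32; -9/64 | -17/128; -1/8; 0 } -> -35/256
G(RBBBRBBBRR) = { -1; -1/2; -1/4; -3/16; -5/32; -9/64 | -35/256; -17/128; -1/8; 0 } -> -71/512
G(RBBBRBBBRRR) = { -1; -1/2; -1/4; -3/16; -5/32; -9/64 | -71/512; -35/256; -17/128; -1/8; 0 } -> -143/1024
G(RBBBRBBBRRRB) = { -1; -1/2; -1/4; -3/16; -5/32; -9/64; -143/1024 | -71/512; -35/256; -17/128; -1/8; 0 } -> -285/2048
G(RBBBRBBBRRRBR) = { -1; -1/2; -1/4; -3/16; -5/32; -9/64; -143/1024 | -285/2048; -71/512; -35/256; -17/128; -1/8; 0 } -> -571/4096
G(RBBBRBBBRRRBRB) = { -1; -1/2; -1/4; -3/16; -5/32; -9/64; -143/1024; -571/4096 | -285/2048; -71/512; -35/256; -17/128; -1/8; 0 } -> -1141/8192
G(RBBBRBBBRRRBRBB) = { -1; -1/2; -1/4; -3/16; -5/32; -9/64; -143/1024; -571/4096; -1141/8192 | -285/2048; -71/512; -35/256; -17/128; -1/8; 0 } -> -2281/16384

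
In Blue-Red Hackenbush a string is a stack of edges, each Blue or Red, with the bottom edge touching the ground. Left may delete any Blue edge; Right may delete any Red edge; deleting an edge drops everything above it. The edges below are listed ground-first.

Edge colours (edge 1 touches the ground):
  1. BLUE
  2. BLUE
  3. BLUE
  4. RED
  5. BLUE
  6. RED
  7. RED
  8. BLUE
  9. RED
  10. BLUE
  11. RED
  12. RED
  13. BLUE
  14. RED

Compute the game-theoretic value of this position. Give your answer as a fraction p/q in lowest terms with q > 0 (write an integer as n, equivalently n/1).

1 of 14 · B · max L 0 · min R +∞ so 1
2 of 14 · BB · max L 1 · min R +∞ so 2
3 of 14 · BBB · max L 2 · min R +∞ so 3
4 of 14 · BBBR · max L 2 · min R 3 so 5/2
5 of 14 · BBBRB · max L 5/2 · min R 3 so 11/4
6 of 14 · BBBRBR · max L 5/2 · min R 11/4 so 21/8
7 of 14 · BBBRBRR · max L 5/2 · min R 21/8 so 41/16
8 of 14 · BBBRBRRB · max L 41/16 · min R 21/8 so 83/32
9 of 14 · BBBRBRRBR · max L 41/16 · min R 83/32 so 165/64
10 of 14 · BBBRBRRBRB · max L 165/64 · min R 83/32 so 331/128
11 of 14 · BBBRBRRBRBR · max L 165/64 · min R 331/128 so 661/256
12 of 14 · BBBRBRRBRBRR · max L 165/64 · min R 661/256 so 1321/512
13 of 14 · BBBRBRRBRBRRB · max L 1321/512 · min R 661/256 so 2643/1024
14 of 14 · BBBRBRRBRBRRBR · max L 1321/512 · min R 2643/1024 so 5285/2048

5285/2048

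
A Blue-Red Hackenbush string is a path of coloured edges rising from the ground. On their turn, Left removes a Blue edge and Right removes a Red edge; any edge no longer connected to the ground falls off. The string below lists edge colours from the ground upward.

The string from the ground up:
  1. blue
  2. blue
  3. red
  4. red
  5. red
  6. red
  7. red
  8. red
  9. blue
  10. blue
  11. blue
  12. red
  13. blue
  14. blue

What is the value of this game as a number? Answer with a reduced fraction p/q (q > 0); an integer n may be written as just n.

Recurse on prefixes of the 14-edge string blue blue red red red red red red blue blue blue red blue blue:
val_1 [b]  L=[0]  R=[—]  -> 1
val_2 [bb]  L=[0, 1]  R=[—]  -> 2
val_3 [bbr]  L=[0, 1]  R=[2]  -> 3/2
val_4 [bbrr]  L=[0, 1]  R=[3/2, 2]  -> 5/4
val_5 [bbrrr]  L=[0, 1]  R=[5/4, 3/2, 2]  -> 9/8
val_6 [bbrrrr]  L=[0, 1]  R=[9/8, 5/4, 3/2, 2]  -> 17/16
val_7 [bbrrrrr]  L=[0, 1]  R=[17/16, 9/8, 5/4, 3/2, 2]  -> 33/32
val_8 [bbrrrrrr]  L=[0, 1]  R=[33/32, 17/16, 9/8, 5/4, 3/2, 2]  -> 65/64
val_9 [bbrrrrrrb]  L=[0, 1, 65/64]  R=[33/32, 17/16, 9/8, 5/4, 3/2, 2]  -> 131/128
val_10 [bbrrrrrrbb]  L=[0, 1, 65/64, 131/128]  R=[33/32, 17/16, 9/8, 5/4, 3/2, 2]  -> 263/256
val_11 [bbrrrrrrbbb]  L=[0, 1, 65/64, 131/128, 263/256]  R=[33/32, 17/16, 9/8, 5/4, 3/2, 2]  -> 527/512
val_12 [bbrrrrrrbbbr]  L=[0, 1, 65/64, 131/128, 263/256]  R=[527/512, 33/32, 17/16, 9/8, 5/4, 3/2, 2]  -> 1053/1024
val_13 [bbrrrrrrbbbrb]  L=[0, 1, 65/64, 131/128, 263/256, 1053/1024]  R=[527/512, 33/32, 17/16, 9/8, 5/4, 3/2, 2]  -> 2107/2048
val_14 [bbrrrrrrbbbrbb]  L=[0, 1, 65/64, 131/128, 263/256, 1053/1024, 2107/2048]  R=[527/512, 33/32, 17/16, 9/8, 5/4, 3/2, 2]  -> 4215/4096

4215/4096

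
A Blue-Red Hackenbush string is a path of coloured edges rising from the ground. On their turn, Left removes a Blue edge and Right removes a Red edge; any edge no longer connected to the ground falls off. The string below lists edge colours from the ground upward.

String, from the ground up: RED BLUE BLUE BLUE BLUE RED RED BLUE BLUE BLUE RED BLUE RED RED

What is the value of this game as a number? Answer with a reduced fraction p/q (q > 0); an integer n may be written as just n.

-791/8192

step 1: add RED to get R; options L={  } R={ 0 } ⇒ -1
step 2: add BLUE to get RB; options L={ -1 } R={ 0 } ⇒ -1/2
step 3: add BLUE to get RBB; options L={ -1, -1/2 } R={ 0 } ⇒ -1/4
step 4: add BLUE to get RBBB; options L={ -1, -1/2, -1/4 } R={ 0 } ⇒ -1/8
step 5: add BLUE to get RBBBB; options L={ -1, -1/2, -1/4, -1/8 } R={ 0 } ⇒ -1/16
step 6: add RED to get RBBBBR; options L={ -1, -1/2, -1/4, -1/8 } R={ -1/16, 0 } ⇒ -3/32
step 7: add RED to get RBBBBRR; options L={ -1, -1/2, -1/4, -1/8 } R={ -3/32, -1/16, 0 } ⇒ -7/64
step 8: add BLUE to get RBBBBRRB; options L={ -1, -1/2, -1/4, -1/8, -7/64 } R={ -3/32, -1/16, 0 } ⇒ -13/128
step 9: add BLUE to get RBBBBRRBB; options L={ -1, -1/2, -1/4, -1/8, -7/64, -13/128 } R={ -3/32, -1/16, 0 } ⇒ -25/256
step 10: add BLUE to get RBBBBRRBBB; options L={ -1, -1/2, -1/4, -1/8, -7/64, -13/128, -25/256 } R={ -3/32, -1/16, 0 } ⇒ -49/512
step 11: add RED to get RBBBBRRBBBR; options L={ -1, -1/2, -1/4, -1/8, -7/64, -13/128, -25/256 } R={ -49/512, -3/32, -1/16, 0 } ⇒ -99/1024
step 12: add BLUE to get RBBBBRRBBBRB; options L={ -1, -1/2, -1/4, -1/8, -7/64, -13/128, -25/256, -99/1024 } R={ -49/512, -3/32, -1/16, 0 } ⇒ -197/2048
step 13: add RED to get RBBBBRRBBBRBR; options L={ -1, -1/2, -1/4, -1/8, -7/64, -13/128, -25/256, -99/1024 } R={ -197/2048, -49/512, -3/32, -1/16, 0 } ⇒ -395/4096
step 14: add RED to get RBBBBRRBBBRBRR; options L={ -1, -1/2, -1/4, -1/8, -7/64, -13/128, -25/256, -99/1024 } R={ -395/4096, -197/2048, -49/512, -3/32, -1/16, 0 } ⇒ -791/8192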